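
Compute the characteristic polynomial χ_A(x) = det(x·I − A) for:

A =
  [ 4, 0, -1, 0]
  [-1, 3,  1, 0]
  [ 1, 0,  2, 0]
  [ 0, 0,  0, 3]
x^4 - 12*x^3 + 54*x^2 - 108*x + 81

Expanding det(x·I − A) (e.g. by cofactor expansion or by noting that A is similar to its Jordan form J, which has the same characteristic polynomial as A) gives
  χ_A(x) = x^4 - 12*x^3 + 54*x^2 - 108*x + 81
which factors as (x - 3)^4. The eigenvalues (with algebraic multiplicities) are λ = 3 with multiplicity 4.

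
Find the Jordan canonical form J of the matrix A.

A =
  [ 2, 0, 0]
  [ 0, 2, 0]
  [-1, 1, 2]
J_2(2) ⊕ J_1(2)

The characteristic polynomial is
  det(x·I − A) = x^3 - 6*x^2 + 12*x - 8 = (x - 2)^3

Eigenvalues and multiplicities (the geometric multiplicity of λ is n − rank(A − λI), which equals the number of Jordan blocks for λ):
  λ = 2: algebraic multiplicity = 3, geometric multiplicity = 2

Determining the block sizes for each eigenvalue:
  λ = 2: 2 blocks summing to 3 forces exactly one block of size 2 and the rest size 1 → block sizes [2, 1]

Assembling the blocks gives a Jordan form
J =
  [2, 1, 0]
  [0, 2, 0]
  [0, 0, 2]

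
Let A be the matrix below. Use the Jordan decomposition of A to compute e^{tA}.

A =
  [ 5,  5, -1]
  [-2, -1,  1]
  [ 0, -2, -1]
e^{tA} =
  [3*t^2*exp(t) + 4*t*exp(t) + exp(t), 6*t^2*exp(t) + 5*t*exp(t), 3*t^2*exp(t)/2 - t*exp(t)]
  [-2*t^2*exp(t) - 2*t*exp(t), -4*t^2*exp(t) - 2*t*exp(t) + exp(t), -t^2*exp(t) + t*exp(t)]
  [2*t^2*exp(t), 4*t^2*exp(t) - 2*t*exp(t), t^2*exp(t) - 2*t*exp(t) + exp(t)]

Strategy: write A = P · J · P⁻¹ where J is a Jordan canonical form, so e^{tA} = P · e^{tJ} · P⁻¹, and e^{tJ} can be computed block-by-block.

A has Jordan form
J =
  [1, 1, 0]
  [0, 1, 1]
  [0, 0, 1]
(up to reordering of blocks).

Per-block formulas:
  For a 3×3 Jordan block J_3(1): exp(t · J_3(1)) = e^(1t)·(I + t·N + (t^2/2)·N^2), where N is the 3×3 nilpotent shift.

After assembling e^{tJ} and conjugating by P, we get:

e^{tA} =
  [3*t^2*exp(t) + 4*t*exp(t) + exp(t), 6*t^2*exp(t) + 5*t*exp(t), 3*t^2*exp(t)/2 - t*exp(t)]
  [-2*t^2*exp(t) - 2*t*exp(t), -4*t^2*exp(t) - 2*t*exp(t) + exp(t), -t^2*exp(t) + t*exp(t)]
  [2*t^2*exp(t), 4*t^2*exp(t) - 2*t*exp(t), t^2*exp(t) - 2*t*exp(t) + exp(t)]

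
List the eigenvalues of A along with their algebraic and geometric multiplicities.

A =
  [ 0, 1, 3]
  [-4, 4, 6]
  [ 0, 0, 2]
λ = 2: alg = 3, geom = 2

Step 1 — factor the characteristic polynomial to read off the algebraic multiplicities:
  χ_A(x) = (x - 2)^3

Step 2 — compute geometric multiplicities via the rank-nullity identity g(λ) = n − rank(A − λI):
  rank(A − (2)·I) = 1, so dim ker(A − (2)·I) = n − 1 = 2

Summary:
  λ = 2: algebraic multiplicity = 3, geometric multiplicity = 2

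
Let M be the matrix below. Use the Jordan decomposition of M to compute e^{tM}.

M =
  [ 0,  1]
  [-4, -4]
e^{tM} =
  [2*t*exp(-2*t) + exp(-2*t), t*exp(-2*t)]
  [-4*t*exp(-2*t), -2*t*exp(-2*t) + exp(-2*t)]

Strategy: write M = P · J · P⁻¹ where J is a Jordan canonical form, so e^{tM} = P · e^{tJ} · P⁻¹, and e^{tJ} can be computed block-by-block.

M has Jordan form
J =
  [-2,  1]
  [ 0, -2]
(up to reordering of blocks).

Per-block formulas:
  For a 2×2 Jordan block J_2(-2): exp(t · J_2(-2)) = e^(-2t)·(I + t·N), where N is the 2×2 nilpotent shift.

After assembling e^{tJ} and conjugating by P, we get:

e^{tM} =
  [2*t*exp(-2*t) + exp(-2*t), t*exp(-2*t)]
  [-4*t*exp(-2*t), -2*t*exp(-2*t) + exp(-2*t)]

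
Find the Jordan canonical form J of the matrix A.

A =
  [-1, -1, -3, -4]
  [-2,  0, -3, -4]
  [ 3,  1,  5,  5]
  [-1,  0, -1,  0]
J_3(1) ⊕ J_1(1)

The characteristic polynomial is
  det(x·I − A) = x^4 - 4*x^3 + 6*x^2 - 4*x + 1 = (x - 1)^4

Eigenvalues and multiplicities (the geometric multiplicity of λ is n − rank(A − λI), which equals the number of Jordan blocks for λ):
  λ = 1: algebraic multiplicity = 4, geometric multiplicity = 2

Determining the block sizes for each eigenvalue:
  λ = 1: with am = 4 and gm = 2, the partition is not yet determined (e.g. several partitions of 4 into 2 parts exist). Let N = A − (1)·I. Computing rank(N^1) = 2, rank(N^2) = 1, rank(N^3) = 0; the number of blocks of size ≥ j is rank(N^{j−1}) − rank(N^j), giving [2, 1, 1]. So we have 1 block(s) of size 3, 1 block(s) of size 1 → block sizes [3, 1]

Assembling the blocks gives a Jordan form
J =
  [1, 1, 0, 0]
  [0, 1, 1, 0]
  [0, 0, 1, 0]
  [0, 0, 0, 1]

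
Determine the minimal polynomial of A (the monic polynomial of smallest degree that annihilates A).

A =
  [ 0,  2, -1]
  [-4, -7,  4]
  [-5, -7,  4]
x^3 + 3*x^2 + 3*x + 1

The characteristic polynomial is χ_A(x) = (x + 1)^3, so the eigenvalues are known. The minimal polynomial is
  m_A(x) = Π_λ (x − λ)^{k_λ}
where k_λ is the size of the *largest* Jordan block for λ (equivalently, the smallest k with (A − λI)^k v = 0 for every generalised eigenvector v of λ).

  λ = -1: largest Jordan block has size 3, contributing (x + 1)^3

So m_A(x) = (x + 1)^3 = x^3 + 3*x^2 + 3*x + 1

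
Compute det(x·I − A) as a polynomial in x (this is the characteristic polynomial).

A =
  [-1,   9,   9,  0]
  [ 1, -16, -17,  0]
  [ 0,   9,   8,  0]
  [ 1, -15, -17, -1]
x^4 + 10*x^3 + 33*x^2 + 40*x + 16

Expanding det(x·I − A) (e.g. by cofactor expansion or by noting that A is similar to its Jordan form J, which has the same characteristic polynomial as A) gives
  χ_A(x) = x^4 + 10*x^3 + 33*x^2 + 40*x + 16
which factors as (x + 1)^2*(x + 4)^2. The eigenvalues (with algebraic multiplicities) are λ = -4 with multiplicity 2, λ = -1 with multiplicity 2.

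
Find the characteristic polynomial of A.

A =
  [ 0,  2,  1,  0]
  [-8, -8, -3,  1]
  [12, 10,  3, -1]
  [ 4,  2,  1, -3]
x^4 + 8*x^3 + 24*x^2 + 32*x + 16

Expanding det(x·I − A) (e.g. by cofactor expansion or by noting that A is similar to its Jordan form J, which has the same characteristic polynomial as A) gives
  χ_A(x) = x^4 + 8*x^3 + 24*x^2 + 32*x + 16
which factors as (x + 2)^4. The eigenvalues (with algebraic multiplicities) are λ = -2 with multiplicity 4.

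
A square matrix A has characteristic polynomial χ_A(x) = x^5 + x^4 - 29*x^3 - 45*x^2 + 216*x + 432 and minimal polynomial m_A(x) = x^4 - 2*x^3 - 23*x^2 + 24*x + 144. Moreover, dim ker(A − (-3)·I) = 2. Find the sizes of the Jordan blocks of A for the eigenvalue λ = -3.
Block sizes for λ = -3: [2, 1]

Step 1 — from the characteristic polynomial, algebraic multiplicity of λ = -3 is 3. From dim ker(A − (-3)·I) = 2, there are exactly 2 Jordan blocks for λ = -3.
Step 2 — from the minimal polynomial, the factor (x + 3)^2 tells us the largest block for λ = -3 has size 2.
Step 3 — with total size 3, 2 blocks, and largest block 2, the block sizes (in nonincreasing order) are [2, 1].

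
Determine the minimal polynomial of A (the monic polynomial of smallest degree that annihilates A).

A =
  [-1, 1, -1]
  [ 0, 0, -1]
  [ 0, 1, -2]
x^2 + 2*x + 1

The characteristic polynomial is χ_A(x) = (x + 1)^3, so the eigenvalues are known. The minimal polynomial is
  m_A(x) = Π_λ (x − λ)^{k_λ}
where k_λ is the size of the *largest* Jordan block for λ (equivalently, the smallest k with (A − λI)^k v = 0 for every generalised eigenvector v of λ).

  λ = -1: largest Jordan block has size 2, contributing (x + 1)^2

So m_A(x) = (x + 1)^2 = x^2 + 2*x + 1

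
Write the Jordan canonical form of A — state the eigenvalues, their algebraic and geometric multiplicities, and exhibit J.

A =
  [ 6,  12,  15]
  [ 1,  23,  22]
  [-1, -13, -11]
J_3(6)

The characteristic polynomial is
  det(x·I − A) = x^3 - 18*x^2 + 108*x - 216 = (x - 6)^3

Eigenvalues and multiplicities (the geometric multiplicity of λ is n − rank(A − λI), which equals the number of Jordan blocks for λ):
  λ = 6: algebraic multiplicity = 3, geometric multiplicity = 1

Determining the block sizes for each eigenvalue:
  λ = 6: one block (gm = 1), so the single block has size am = 3 → block sizes [3]

Assembling the blocks gives a Jordan form
J =
  [6, 1, 0]
  [0, 6, 1]
  [0, 0, 6]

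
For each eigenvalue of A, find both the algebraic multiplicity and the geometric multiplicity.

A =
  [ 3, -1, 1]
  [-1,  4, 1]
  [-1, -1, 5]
λ = 4: alg = 3, geom = 1

Step 1 — factor the characteristic polynomial to read off the algebraic multiplicities:
  χ_A(x) = (x - 4)^3

Step 2 — compute geometric multiplicities via the rank-nullity identity g(λ) = n − rank(A − λI):
  rank(A − (4)·I) = 2, so dim ker(A − (4)·I) = n − 2 = 1

Summary:
  λ = 4: algebraic multiplicity = 3, geometric multiplicity = 1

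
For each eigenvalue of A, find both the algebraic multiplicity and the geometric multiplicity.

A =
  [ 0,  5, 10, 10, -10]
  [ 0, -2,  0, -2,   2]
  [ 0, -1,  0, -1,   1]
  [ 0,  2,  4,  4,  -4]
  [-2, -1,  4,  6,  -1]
λ = 0: alg = 4, geom = 2; λ = 1: alg = 1, geom = 1

Step 1 — factor the characteristic polynomial to read off the algebraic multiplicities:
  χ_A(x) = x^4*(x - 1)

Step 2 — compute geometric multiplicities via the rank-nullity identity g(λ) = n − rank(A − λI):
  rank(A − (0)·I) = 3, so dim ker(A − (0)·I) = n − 3 = 2
  rank(A − (1)·I) = 4, so dim ker(A − (1)·I) = n − 4 = 1

Summary:
  λ = 0: algebraic multiplicity = 4, geometric multiplicity = 2
  λ = 1: algebraic multiplicity = 1, geometric multiplicity = 1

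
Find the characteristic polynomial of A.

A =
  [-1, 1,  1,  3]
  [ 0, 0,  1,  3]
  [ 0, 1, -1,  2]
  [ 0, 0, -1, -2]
x^4 + 4*x^3 + 6*x^2 + 4*x + 1

Expanding det(x·I − A) (e.g. by cofactor expansion or by noting that A is similar to its Jordan form J, which has the same characteristic polynomial as A) gives
  χ_A(x) = x^4 + 4*x^3 + 6*x^2 + 4*x + 1
which factors as (x + 1)^4. The eigenvalues (with algebraic multiplicities) are λ = -1 with multiplicity 4.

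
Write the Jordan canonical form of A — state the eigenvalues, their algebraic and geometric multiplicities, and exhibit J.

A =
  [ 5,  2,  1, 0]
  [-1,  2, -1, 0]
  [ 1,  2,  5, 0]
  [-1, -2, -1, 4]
J_2(4) ⊕ J_1(4) ⊕ J_1(4)

The characteristic polynomial is
  det(x·I − A) = x^4 - 16*x^3 + 96*x^2 - 256*x + 256 = (x - 4)^4

Eigenvalues and multiplicities (the geometric multiplicity of λ is n − rank(A − λI), which equals the number of Jordan blocks for λ):
  λ = 4: algebraic multiplicity = 4, geometric multiplicity = 3

Determining the block sizes for each eigenvalue:
  λ = 4: 3 blocks summing to 4 forces exactly one block of size 2 and the rest size 1 → block sizes [2, 1, 1]

Assembling the blocks gives a Jordan form
J =
  [4, 1, 0, 0]
  [0, 4, 0, 0]
  [0, 0, 4, 0]
  [0, 0, 0, 4]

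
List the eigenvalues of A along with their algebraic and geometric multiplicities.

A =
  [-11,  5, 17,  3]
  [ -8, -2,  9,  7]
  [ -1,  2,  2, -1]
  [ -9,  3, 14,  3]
λ = -3: alg = 2, geom = 1; λ = -1: alg = 2, geom = 1

Step 1 — factor the characteristic polynomial to read off the algebraic multiplicities:
  χ_A(x) = (x + 1)^2*(x + 3)^2

Step 2 — compute geometric multiplicities via the rank-nullity identity g(λ) = n − rank(A − λI):
  rank(A − (-3)·I) = 3, so dim ker(A − (-3)·I) = n − 3 = 1
  rank(A − (-1)·I) = 3, so dim ker(A − (-1)·I) = n − 3 = 1

Summary:
  λ = -3: algebraic multiplicity = 2, geometric multiplicity = 1
  λ = -1: algebraic multiplicity = 2, geometric multiplicity = 1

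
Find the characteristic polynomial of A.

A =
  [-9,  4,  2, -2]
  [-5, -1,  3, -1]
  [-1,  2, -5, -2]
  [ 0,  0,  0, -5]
x^4 + 20*x^3 + 150*x^2 + 500*x + 625

Expanding det(x·I − A) (e.g. by cofactor expansion or by noting that A is similar to its Jordan form J, which has the same characteristic polynomial as A) gives
  χ_A(x) = x^4 + 20*x^3 + 150*x^2 + 500*x + 625
which factors as (x + 5)^4. The eigenvalues (with algebraic multiplicities) are λ = -5 with multiplicity 4.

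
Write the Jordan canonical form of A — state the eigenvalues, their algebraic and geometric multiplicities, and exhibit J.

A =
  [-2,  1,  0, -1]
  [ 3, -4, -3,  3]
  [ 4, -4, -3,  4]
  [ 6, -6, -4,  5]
J_3(-1) ⊕ J_1(-1)

The characteristic polynomial is
  det(x·I − A) = x^4 + 4*x^3 + 6*x^2 + 4*x + 1 = (x + 1)^4

Eigenvalues and multiplicities (the geometric multiplicity of λ is n − rank(A − λI), which equals the number of Jordan blocks for λ):
  λ = -1: algebraic multiplicity = 4, geometric multiplicity = 2

Determining the block sizes for each eigenvalue:
  λ = -1: with am = 4 and gm = 2, the partition is not yet determined (e.g. several partitions of 4 into 2 parts exist). Let N = A − (-1)·I. Computing rank(N^1) = 2, rank(N^2) = 1, rank(N^3) = 0; the number of blocks of size ≥ j is rank(N^{j−1}) − rank(N^j), giving [2, 1, 1]. So we have 1 block(s) of size 3, 1 block(s) of size 1 → block sizes [3, 1]

Assembling the blocks gives a Jordan form
J =
  [-1,  1,  0,  0]
  [ 0, -1,  1,  0]
  [ 0,  0, -1,  0]
  [ 0,  0,  0, -1]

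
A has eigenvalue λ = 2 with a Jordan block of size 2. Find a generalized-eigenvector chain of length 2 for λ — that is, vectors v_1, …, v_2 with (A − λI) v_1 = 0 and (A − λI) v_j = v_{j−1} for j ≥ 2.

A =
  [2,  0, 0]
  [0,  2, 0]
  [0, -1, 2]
A Jordan chain for λ = 2 of length 2:
v_1 = (0, 0, -1)ᵀ
v_2 = (0, 1, 0)ᵀ

Let N = A − (2)·I. We want v_2 with N^2 v_2 = 0 but N^1 v_2 ≠ 0; then v_{j-1} := N · v_j for j = 2, …, 2.

Pick v_2 = (0, 1, 0)ᵀ.
Then v_1 = N · v_2 = (0, 0, -1)ᵀ.

Sanity check: (A − (2)·I) v_1 = (0, 0, 0)ᵀ = 0. ✓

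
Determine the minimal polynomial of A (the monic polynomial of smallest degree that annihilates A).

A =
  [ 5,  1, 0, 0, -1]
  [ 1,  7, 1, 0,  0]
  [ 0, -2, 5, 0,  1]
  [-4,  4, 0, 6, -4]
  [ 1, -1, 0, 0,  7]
x^3 - 18*x^2 + 108*x - 216

The characteristic polynomial is χ_A(x) = (x - 6)^5, so the eigenvalues are known. The minimal polynomial is
  m_A(x) = Π_λ (x − λ)^{k_λ}
where k_λ is the size of the *largest* Jordan block for λ (equivalently, the smallest k with (A − λI)^k v = 0 for every generalised eigenvector v of λ).

  λ = 6: largest Jordan block has size 3, contributing (x − 6)^3

So m_A(x) = (x - 6)^3 = x^3 - 18*x^2 + 108*x - 216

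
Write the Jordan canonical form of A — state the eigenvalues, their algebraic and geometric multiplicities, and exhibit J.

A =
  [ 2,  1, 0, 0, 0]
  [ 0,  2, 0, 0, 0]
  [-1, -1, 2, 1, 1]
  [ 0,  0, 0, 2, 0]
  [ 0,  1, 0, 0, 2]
J_2(2) ⊕ J_2(2) ⊕ J_1(2)

The characteristic polynomial is
  det(x·I − A) = x^5 - 10*x^4 + 40*x^3 - 80*x^2 + 80*x - 32 = (x - 2)^5

Eigenvalues and multiplicities (the geometric multiplicity of λ is n − rank(A − λI), which equals the number of Jordan blocks for λ):
  λ = 2: algebraic multiplicity = 5, geometric multiplicity = 3

Determining the block sizes for each eigenvalue:
  λ = 2: with am = 5 and gm = 3, the partition is not yet determined (e.g. several partitions of 5 into 3 parts exist). Let N = A − (2)·I. Computing rank(N^1) = 2, rank(N^2) = 0; the number of blocks of size ≥ j is rank(N^{j−1}) − rank(N^j), giving [3, 2]. So we have 2 block(s) of size 2, 1 block(s) of size 1 → block sizes [2, 2, 1]

Assembling the blocks gives a Jordan form
J =
  [2, 1, 0, 0, 0]
  [0, 2, 0, 0, 0]
  [0, 0, 2, 1, 0]
  [0, 0, 0, 2, 0]
  [0, 0, 0, 0, 2]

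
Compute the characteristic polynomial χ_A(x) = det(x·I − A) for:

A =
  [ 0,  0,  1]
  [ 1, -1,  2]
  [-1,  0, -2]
x^3 + 3*x^2 + 3*x + 1

Expanding det(x·I − A) (e.g. by cofactor expansion or by noting that A is similar to its Jordan form J, which has the same characteristic polynomial as A) gives
  χ_A(x) = x^3 + 3*x^2 + 3*x + 1
which factors as (x + 1)^3. The eigenvalues (with algebraic multiplicities) are λ = -1 with multiplicity 3.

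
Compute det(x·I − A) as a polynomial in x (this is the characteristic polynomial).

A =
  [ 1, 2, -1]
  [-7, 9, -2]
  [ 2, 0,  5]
x^3 - 15*x^2 + 75*x - 125

Expanding det(x·I − A) (e.g. by cofactor expansion or by noting that A is similar to its Jordan form J, which has the same characteristic polynomial as A) gives
  χ_A(x) = x^3 - 15*x^2 + 75*x - 125
which factors as (x - 5)^3. The eigenvalues (with algebraic multiplicities) are λ = 5 with multiplicity 3.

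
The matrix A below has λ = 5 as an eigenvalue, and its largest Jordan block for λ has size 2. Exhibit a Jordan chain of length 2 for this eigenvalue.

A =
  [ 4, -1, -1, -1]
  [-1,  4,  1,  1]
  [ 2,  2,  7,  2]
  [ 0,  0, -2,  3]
A Jordan chain for λ = 5 of length 2:
v_1 = (-1, 1, 2, -2)ᵀ
v_2 = (0, 0, 1, 0)ᵀ

Let N = A − (5)·I. We want v_2 with N^2 v_2 = 0 but N^1 v_2 ≠ 0; then v_{j-1} := N · v_j for j = 2, …, 2.

Pick v_2 = (0, 0, 1, 0)ᵀ.
Then v_1 = N · v_2 = (-1, 1, 2, -2)ᵀ.

Sanity check: (A − (5)·I) v_1 = (0, 0, 0, 0)ᵀ = 0. ✓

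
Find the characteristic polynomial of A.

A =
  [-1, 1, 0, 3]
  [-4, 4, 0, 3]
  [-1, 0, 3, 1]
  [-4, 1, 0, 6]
x^4 - 12*x^3 + 54*x^2 - 108*x + 81

Expanding det(x·I − A) (e.g. by cofactor expansion or by noting that A is similar to its Jordan form J, which has the same characteristic polynomial as A) gives
  χ_A(x) = x^4 - 12*x^3 + 54*x^2 - 108*x + 81
which factors as (x - 3)^4. The eigenvalues (with algebraic multiplicities) are λ = 3 with multiplicity 4.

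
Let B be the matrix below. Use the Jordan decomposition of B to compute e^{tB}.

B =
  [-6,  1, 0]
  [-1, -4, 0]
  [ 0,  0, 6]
e^{tB} =
  [-t*exp(-5*t) + exp(-5*t), t*exp(-5*t), 0]
  [-t*exp(-5*t), t*exp(-5*t) + exp(-5*t), 0]
  [0, 0, exp(6*t)]

Strategy: write B = P · J · P⁻¹ where J is a Jordan canonical form, so e^{tB} = P · e^{tJ} · P⁻¹, and e^{tJ} can be computed block-by-block.

B has Jordan form
J =
  [-5,  1, 0]
  [ 0, -5, 0]
  [ 0,  0, 6]
(up to reordering of blocks).

Per-block formulas:
  For a 2×2 Jordan block J_2(-5): exp(t · J_2(-5)) = e^(-5t)·(I + t·N), where N is the 2×2 nilpotent shift.
  For a 1×1 block at λ = 6: exp(t · [6]) = [e^(6t)].

After assembling e^{tJ} and conjugating by P, we get:

e^{tB} =
  [-t*exp(-5*t) + exp(-5*t), t*exp(-5*t), 0]
  [-t*exp(-5*t), t*exp(-5*t) + exp(-5*t), 0]
  [0, 0, exp(6*t)]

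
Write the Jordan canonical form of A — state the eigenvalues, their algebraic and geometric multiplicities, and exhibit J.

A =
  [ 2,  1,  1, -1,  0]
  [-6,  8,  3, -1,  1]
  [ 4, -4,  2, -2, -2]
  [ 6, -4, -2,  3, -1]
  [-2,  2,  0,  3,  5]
J_3(4) ⊕ J_2(4)

The characteristic polynomial is
  det(x·I − A) = x^5 - 20*x^4 + 160*x^3 - 640*x^2 + 1280*x - 1024 = (x - 4)^5

Eigenvalues and multiplicities (the geometric multiplicity of λ is n − rank(A − λI), which equals the number of Jordan blocks for λ):
  λ = 4: algebraic multiplicity = 5, geometric multiplicity = 2

Determining the block sizes for each eigenvalue:
  λ = 4: with am = 5 and gm = 2, the partition is not yet determined (e.g. several partitions of 5 into 2 parts exist). Let N = A − (4)·I. Computing rank(N^1) = 3, rank(N^2) = 1, rank(N^3) = 0; the number of blocks of size ≥ j is rank(N^{j−1}) − rank(N^j), giving [2, 2, 1]. So we have 1 block(s) of size 3, 1 block(s) of size 2 → block sizes [3, 2]

Assembling the blocks gives a Jordan form
J =
  [4, 1, 0, 0, 0]
  [0, 4, 1, 0, 0]
  [0, 0, 4, 0, 0]
  [0, 0, 0, 4, 1]
  [0, 0, 0, 0, 4]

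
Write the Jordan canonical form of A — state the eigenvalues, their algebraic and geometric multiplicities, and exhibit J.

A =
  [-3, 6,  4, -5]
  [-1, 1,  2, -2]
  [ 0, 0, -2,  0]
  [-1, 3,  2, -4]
J_3(-2) ⊕ J_1(-2)

The characteristic polynomial is
  det(x·I − A) = x^4 + 8*x^3 + 24*x^2 + 32*x + 16 = (x + 2)^4

Eigenvalues and multiplicities (the geometric multiplicity of λ is n − rank(A − λI), which equals the number of Jordan blocks for λ):
  λ = -2: algebraic multiplicity = 4, geometric multiplicity = 2

Determining the block sizes for each eigenvalue:
  λ = -2: with am = 4 and gm = 2, the partition is not yet determined (e.g. several partitions of 4 into 2 parts exist). Let N = A − (-2)·I. Computing rank(N^1) = 2, rank(N^2) = 1, rank(N^3) = 0; the number of blocks of size ≥ j is rank(N^{j−1}) − rank(N^j), giving [2, 1, 1]. So we have 1 block(s) of size 3, 1 block(s) of size 1 → block sizes [3, 1]

Assembling the blocks gives a Jordan form
J =
  [-2,  1,  0,  0]
  [ 0, -2,  1,  0]
  [ 0,  0, -2,  0]
  [ 0,  0,  0, -2]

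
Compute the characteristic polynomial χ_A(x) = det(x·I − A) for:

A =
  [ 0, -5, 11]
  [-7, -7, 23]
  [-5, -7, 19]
x^3 - 12*x^2 + 48*x - 64

Expanding det(x·I − A) (e.g. by cofactor expansion or by noting that A is similar to its Jordan form J, which has the same characteristic polynomial as A) gives
  χ_A(x) = x^3 - 12*x^2 + 48*x - 64
which factors as (x - 4)^3. The eigenvalues (with algebraic multiplicities) are λ = 4 with multiplicity 3.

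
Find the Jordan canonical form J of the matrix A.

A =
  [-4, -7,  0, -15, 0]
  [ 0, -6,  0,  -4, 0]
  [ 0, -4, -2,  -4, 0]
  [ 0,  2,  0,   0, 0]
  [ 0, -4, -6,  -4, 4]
J_2(-4) ⊕ J_1(-2) ⊕ J_1(-2) ⊕ J_1(4)

The characteristic polynomial is
  det(x·I − A) = x^5 + 8*x^4 + 4*x^3 - 112*x^2 - 320*x - 256 = (x - 4)*(x + 2)^2*(x + 4)^2

Eigenvalues and multiplicities (the geometric multiplicity of λ is n − rank(A − λI), which equals the number of Jordan blocks for λ):
  λ = -4: algebraic multiplicity = 2, geometric multiplicity = 1
  λ = -2: algebraic multiplicity = 2, geometric multiplicity = 2
  λ = 4: algebraic multiplicity = 1, geometric multiplicity = 1

Determining the block sizes for each eigenvalue:
  λ = -4: one block (gm = 1), so the single block has size am = 2 → block sizes [2]
  λ = -2: gm = am = 2, so every block has size 1 → block sizes [1, 1]
  λ = 4: one block (gm = 1), so the single block has size am = 1 → block sizes [1]

Assembling the blocks gives a Jordan form
J =
  [-4,  1,  0,  0, 0]
  [ 0, -4,  0,  0, 0]
  [ 0,  0, -2,  0, 0]
  [ 0,  0,  0, -2, 0]
  [ 0,  0,  0,  0, 4]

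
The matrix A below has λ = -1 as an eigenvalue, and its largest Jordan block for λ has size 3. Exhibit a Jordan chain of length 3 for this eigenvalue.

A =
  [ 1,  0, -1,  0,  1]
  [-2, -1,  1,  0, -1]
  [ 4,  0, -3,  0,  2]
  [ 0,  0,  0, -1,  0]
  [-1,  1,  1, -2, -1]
A Jordan chain for λ = -1 of length 3:
v_1 = (-1, 1, -2, 0, 0)ᵀ
v_2 = (2, -2, 4, 0, -1)ᵀ
v_3 = (1, 0, 0, 0, 0)ᵀ

Let N = A − (-1)·I. We want v_3 with N^3 v_3 = 0 but N^2 v_3 ≠ 0; then v_{j-1} := N · v_j for j = 3, …, 2.

Pick v_3 = (1, 0, 0, 0, 0)ᵀ.
Then v_2 = N · v_3 = (2, -2, 4, 0, -1)ᵀ.
Then v_1 = N · v_2 = (-1, 1, -2, 0, 0)ᵀ.

Sanity check: (A − (-1)·I) v_1 = (0, 0, 0, 0, 0)ᵀ = 0. ✓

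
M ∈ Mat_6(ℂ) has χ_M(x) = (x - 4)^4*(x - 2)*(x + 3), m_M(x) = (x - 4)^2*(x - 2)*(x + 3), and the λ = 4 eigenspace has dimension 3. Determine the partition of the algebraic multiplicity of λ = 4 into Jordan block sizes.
Block sizes for λ = 4: [2, 1, 1]

Step 1 — from the characteristic polynomial, algebraic multiplicity of λ = 4 is 4. From dim ker(M − (4)·I) = 3, there are exactly 3 Jordan blocks for λ = 4.
Step 2 — from the minimal polynomial, the factor (x − 4)^2 tells us the largest block for λ = 4 has size 2.
Step 3 — with total size 4, 3 blocks, and largest block 2, the block sizes (in nonincreasing order) are [2, 1, 1].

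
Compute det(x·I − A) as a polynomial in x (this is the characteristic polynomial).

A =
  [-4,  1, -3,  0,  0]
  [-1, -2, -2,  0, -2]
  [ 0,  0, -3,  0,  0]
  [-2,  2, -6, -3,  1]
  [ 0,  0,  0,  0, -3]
x^5 + 15*x^4 + 90*x^3 + 270*x^2 + 405*x + 243

Expanding det(x·I − A) (e.g. by cofactor expansion or by noting that A is similar to its Jordan form J, which has the same characteristic polynomial as A) gives
  χ_A(x) = x^5 + 15*x^4 + 90*x^3 + 270*x^2 + 405*x + 243
which factors as (x + 3)^5. The eigenvalues (with algebraic multiplicities) are λ = -3 with multiplicity 5.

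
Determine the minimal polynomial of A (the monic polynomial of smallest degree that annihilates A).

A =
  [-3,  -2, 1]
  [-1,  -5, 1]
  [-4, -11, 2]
x^3 + 6*x^2 + 12*x + 8

The characteristic polynomial is χ_A(x) = (x + 2)^3, so the eigenvalues are known. The minimal polynomial is
  m_A(x) = Π_λ (x − λ)^{k_λ}
where k_λ is the size of the *largest* Jordan block for λ (equivalently, the smallest k with (A − λI)^k v = 0 for every generalised eigenvector v of λ).

  λ = -2: largest Jordan block has size 3, contributing (x + 2)^3

So m_A(x) = (x + 2)^3 = x^3 + 6*x^2 + 12*x + 8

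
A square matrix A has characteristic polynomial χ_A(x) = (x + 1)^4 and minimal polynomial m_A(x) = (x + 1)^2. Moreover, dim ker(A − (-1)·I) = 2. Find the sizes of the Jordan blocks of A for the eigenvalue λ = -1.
Block sizes for λ = -1: [2, 2]

Step 1 — from the characteristic polynomial, algebraic multiplicity of λ = -1 is 4. From dim ker(A − (-1)·I) = 2, there are exactly 2 Jordan blocks for λ = -1.
Step 2 — from the minimal polynomial, the factor (x + 1)^2 tells us the largest block for λ = -1 has size 2.
Step 3 — with total size 4, 2 blocks, and largest block 2, the block sizes (in nonincreasing order) are [2, 2].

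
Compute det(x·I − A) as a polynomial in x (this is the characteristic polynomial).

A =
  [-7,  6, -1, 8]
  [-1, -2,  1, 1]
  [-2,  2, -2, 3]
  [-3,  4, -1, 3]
x^4 + 8*x^3 + 24*x^2 + 32*x + 16

Expanding det(x·I − A) (e.g. by cofactor expansion or by noting that A is similar to its Jordan form J, which has the same characteristic polynomial as A) gives
  χ_A(x) = x^4 + 8*x^3 + 24*x^2 + 32*x + 16
which factors as (x + 2)^4. The eigenvalues (with algebraic multiplicities) are λ = -2 with multiplicity 4.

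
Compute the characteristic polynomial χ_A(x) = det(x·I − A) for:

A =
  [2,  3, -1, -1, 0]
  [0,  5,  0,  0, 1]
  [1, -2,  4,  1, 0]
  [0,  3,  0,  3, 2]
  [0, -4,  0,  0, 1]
x^5 - 15*x^4 + 90*x^3 - 270*x^2 + 405*x - 243

Expanding det(x·I − A) (e.g. by cofactor expansion or by noting that A is similar to its Jordan form J, which has the same characteristic polynomial as A) gives
  χ_A(x) = x^5 - 15*x^4 + 90*x^3 - 270*x^2 + 405*x - 243
which factors as (x - 3)^5. The eigenvalues (with algebraic multiplicities) are λ = 3 with multiplicity 5.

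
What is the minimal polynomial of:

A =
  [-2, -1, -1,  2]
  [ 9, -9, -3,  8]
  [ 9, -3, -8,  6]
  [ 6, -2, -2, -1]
x^3 + 15*x^2 + 75*x + 125

The characteristic polynomial is χ_A(x) = (x + 5)^4, so the eigenvalues are known. The minimal polynomial is
  m_A(x) = Π_λ (x − λ)^{k_λ}
where k_λ is the size of the *largest* Jordan block for λ (equivalently, the smallest k with (A − λI)^k v = 0 for every generalised eigenvector v of λ).

  λ = -5: largest Jordan block has size 3, contributing (x + 5)^3

So m_A(x) = (x + 5)^3 = x^3 + 15*x^2 + 75*x + 125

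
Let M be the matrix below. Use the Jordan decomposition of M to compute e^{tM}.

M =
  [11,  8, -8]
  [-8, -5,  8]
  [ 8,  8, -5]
e^{tM} =
  [2*exp(3*t) - exp(-5*t), exp(3*t) - exp(-5*t), -exp(3*t) + exp(-5*t)]
  [-exp(3*t) + exp(-5*t), exp(-5*t), exp(3*t) - exp(-5*t)]
  [exp(3*t) - exp(-5*t), exp(3*t) - exp(-5*t), exp(-5*t)]

Strategy: write M = P · J · P⁻¹ where J is a Jordan canonical form, so e^{tM} = P · e^{tJ} · P⁻¹, and e^{tJ} can be computed block-by-block.

M has Jordan form
J =
  [-5, 0, 0]
  [ 0, 3, 0]
  [ 0, 0, 3]
(up to reordering of blocks).

Per-block formulas:
  For a 1×1 block at λ = -5: exp(t · [-5]) = [e^(-5t)].
  For a 1×1 block at λ = 3: exp(t · [3]) = [e^(3t)].

After assembling e^{tJ} and conjugating by P, we get:

e^{tM} =
  [2*exp(3*t) - exp(-5*t), exp(3*t) - exp(-5*t), -exp(3*t) + exp(-5*t)]
  [-exp(3*t) + exp(-5*t), exp(-5*t), exp(3*t) - exp(-5*t)]
  [exp(3*t) - exp(-5*t), exp(3*t) - exp(-5*t), exp(-5*t)]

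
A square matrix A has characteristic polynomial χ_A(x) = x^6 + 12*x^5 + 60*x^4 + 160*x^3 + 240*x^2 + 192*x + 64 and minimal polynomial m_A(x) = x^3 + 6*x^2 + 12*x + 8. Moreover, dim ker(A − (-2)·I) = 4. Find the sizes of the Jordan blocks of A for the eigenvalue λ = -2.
Block sizes for λ = -2: [3, 1, 1, 1]

Step 1 — from the characteristic polynomial, algebraic multiplicity of λ = -2 is 6. From dim ker(A − (-2)·I) = 4, there are exactly 4 Jordan blocks for λ = -2.
Step 2 — from the minimal polynomial, the factor (x + 2)^3 tells us the largest block for λ = -2 has size 3.
Step 3 — with total size 6, 4 blocks, and largest block 3, the block sizes (in nonincreasing order) are [3, 1, 1, 1].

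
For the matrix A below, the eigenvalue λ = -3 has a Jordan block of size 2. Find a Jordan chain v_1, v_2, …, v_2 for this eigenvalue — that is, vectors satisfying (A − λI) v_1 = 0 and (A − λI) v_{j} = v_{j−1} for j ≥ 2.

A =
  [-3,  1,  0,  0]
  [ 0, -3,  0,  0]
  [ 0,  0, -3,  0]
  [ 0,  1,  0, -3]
A Jordan chain for λ = -3 of length 2:
v_1 = (1, 0, 0, 1)ᵀ
v_2 = (0, 1, 0, 0)ᵀ

Let N = A − (-3)·I. We want v_2 with N^2 v_2 = 0 but N^1 v_2 ≠ 0; then v_{j-1} := N · v_j for j = 2, …, 2.

Pick v_2 = (0, 1, 0, 0)ᵀ.
Then v_1 = N · v_2 = (1, 0, 0, 1)ᵀ.

Sanity check: (A − (-3)·I) v_1 = (0, 0, 0, 0)ᵀ = 0. ✓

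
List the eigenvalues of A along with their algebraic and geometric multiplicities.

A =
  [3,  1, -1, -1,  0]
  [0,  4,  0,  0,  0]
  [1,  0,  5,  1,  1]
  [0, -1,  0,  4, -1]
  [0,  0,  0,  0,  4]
λ = 4: alg = 5, geom = 3

Step 1 — factor the characteristic polynomial to read off the algebraic multiplicities:
  χ_A(x) = (x - 4)^5

Step 2 — compute geometric multiplicities via the rank-nullity identity g(λ) = n − rank(A − λI):
  rank(A − (4)·I) = 2, so dim ker(A − (4)·I) = n − 2 = 3

Summary:
  λ = 4: algebraic multiplicity = 5, geometric multiplicity = 3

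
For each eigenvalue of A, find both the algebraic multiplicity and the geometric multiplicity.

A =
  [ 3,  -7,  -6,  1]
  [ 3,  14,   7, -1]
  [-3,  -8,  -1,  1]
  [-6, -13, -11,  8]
λ = 6: alg = 4, geom = 2

Step 1 — factor the characteristic polynomial to read off the algebraic multiplicities:
  χ_A(x) = (x - 6)^4

Step 2 — compute geometric multiplicities via the rank-nullity identity g(λ) = n − rank(A − λI):
  rank(A − (6)·I) = 2, so dim ker(A − (6)·I) = n − 2 = 2

Summary:
  λ = 6: algebraic multiplicity = 4, geometric multiplicity = 2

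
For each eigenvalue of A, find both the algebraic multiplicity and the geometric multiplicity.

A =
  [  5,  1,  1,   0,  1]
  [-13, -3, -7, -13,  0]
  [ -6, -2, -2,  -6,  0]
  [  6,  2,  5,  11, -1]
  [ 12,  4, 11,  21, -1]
λ = 2: alg = 5, geom = 2

Step 1 — factor the characteristic polynomial to read off the algebraic multiplicities:
  χ_A(x) = (x - 2)^5

Step 2 — compute geometric multiplicities via the rank-nullity identity g(λ) = n − rank(A − λI):
  rank(A − (2)·I) = 3, so dim ker(A − (2)·I) = n − 3 = 2

Summary:
  λ = 2: algebraic multiplicity = 5, geometric multiplicity = 2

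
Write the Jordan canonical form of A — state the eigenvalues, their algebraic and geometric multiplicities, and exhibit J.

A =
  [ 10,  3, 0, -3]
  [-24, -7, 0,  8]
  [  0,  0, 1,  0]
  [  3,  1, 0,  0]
J_2(1) ⊕ J_1(1) ⊕ J_1(1)

The characteristic polynomial is
  det(x·I − A) = x^4 - 4*x^3 + 6*x^2 - 4*x + 1 = (x - 1)^4

Eigenvalues and multiplicities (the geometric multiplicity of λ is n − rank(A − λI), which equals the number of Jordan blocks for λ):
  λ = 1: algebraic multiplicity = 4, geometric multiplicity = 3

Determining the block sizes for each eigenvalue:
  λ = 1: 3 blocks summing to 4 forces exactly one block of size 2 and the rest size 1 → block sizes [2, 1, 1]

Assembling the blocks gives a Jordan form
J =
  [1, 1, 0, 0]
  [0, 1, 0, 0]
  [0, 0, 1, 0]
  [0, 0, 0, 1]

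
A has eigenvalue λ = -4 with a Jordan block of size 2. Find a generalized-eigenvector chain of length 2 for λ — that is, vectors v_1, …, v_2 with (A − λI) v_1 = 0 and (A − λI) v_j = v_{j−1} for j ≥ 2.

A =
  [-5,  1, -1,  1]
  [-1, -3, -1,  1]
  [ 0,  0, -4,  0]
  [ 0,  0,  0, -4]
A Jordan chain for λ = -4 of length 2:
v_1 = (-1, -1, 0, 0)ᵀ
v_2 = (1, 0, 0, 0)ᵀ

Let N = A − (-4)·I. We want v_2 with N^2 v_2 = 0 but N^1 v_2 ≠ 0; then v_{j-1} := N · v_j for j = 2, …, 2.

Pick v_2 = (1, 0, 0, 0)ᵀ.
Then v_1 = N · v_2 = (-1, -1, 0, 0)ᵀ.

Sanity check: (A − (-4)·I) v_1 = (0, 0, 0, 0)ᵀ = 0. ✓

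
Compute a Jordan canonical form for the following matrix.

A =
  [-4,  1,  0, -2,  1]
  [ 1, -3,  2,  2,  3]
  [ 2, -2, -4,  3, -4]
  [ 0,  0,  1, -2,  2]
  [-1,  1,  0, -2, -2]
J_3(-3) ⊕ J_2(-3)

The characteristic polynomial is
  det(x·I − A) = x^5 + 15*x^4 + 90*x^3 + 270*x^2 + 405*x + 243 = (x + 3)^5

Eigenvalues and multiplicities (the geometric multiplicity of λ is n − rank(A − λI), which equals the number of Jordan blocks for λ):
  λ = -3: algebraic multiplicity = 5, geometric multiplicity = 2

Determining the block sizes for each eigenvalue:
  λ = -3: with am = 5 and gm = 2, the partition is not yet determined (e.g. several partitions of 5 into 2 parts exist). Let N = A − (-3)·I. Computing rank(N^1) = 3, rank(N^2) = 1, rank(N^3) = 0; the number of blocks of size ≥ j is rank(N^{j−1}) − rank(N^j), giving [2, 2, 1]. So we have 1 block(s) of size 3, 1 block(s) of size 2 → block sizes [3, 2]

Assembling the blocks gives a Jordan form
J =
  [-3,  1,  0,  0,  0]
  [ 0, -3,  1,  0,  0]
  [ 0,  0, -3,  0,  0]
  [ 0,  0,  0, -3,  1]
  [ 0,  0,  0,  0, -3]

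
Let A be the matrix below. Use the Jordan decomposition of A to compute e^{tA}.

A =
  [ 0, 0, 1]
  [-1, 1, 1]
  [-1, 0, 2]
e^{tA} =
  [-t*exp(t) + exp(t), 0, t*exp(t)]
  [-t*exp(t), exp(t), t*exp(t)]
  [-t*exp(t), 0, t*exp(t) + exp(t)]

Strategy: write A = P · J · P⁻¹ where J is a Jordan canonical form, so e^{tA} = P · e^{tJ} · P⁻¹, and e^{tJ} can be computed block-by-block.

A has Jordan form
J =
  [1, 1, 0]
  [0, 1, 0]
  [0, 0, 1]
(up to reordering of blocks).

Per-block formulas:
  For a 2×2 Jordan block J_2(1): exp(t · J_2(1)) = e^(1t)·(I + t·N), where N is the 2×2 nilpotent shift.
  For a 1×1 block at λ = 1: exp(t · [1]) = [e^(1t)].

After assembling e^{tJ} and conjugating by P, we get:

e^{tA} =
  [-t*exp(t) + exp(t), 0, t*exp(t)]
  [-t*exp(t), exp(t), t*exp(t)]
  [-t*exp(t), 0, t*exp(t) + exp(t)]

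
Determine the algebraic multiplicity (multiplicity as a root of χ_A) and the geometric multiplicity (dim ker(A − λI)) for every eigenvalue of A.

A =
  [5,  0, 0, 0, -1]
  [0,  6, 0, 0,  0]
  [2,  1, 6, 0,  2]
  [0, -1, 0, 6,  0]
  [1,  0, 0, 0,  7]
λ = 6: alg = 5, geom = 3

Step 1 — factor the characteristic polynomial to read off the algebraic multiplicities:
  χ_A(x) = (x - 6)^5

Step 2 — compute geometric multiplicities via the rank-nullity identity g(λ) = n − rank(A − λI):
  rank(A − (6)·I) = 2, so dim ker(A − (6)·I) = n − 2 = 3

Summary:
  λ = 6: algebraic multiplicity = 5, geometric multiplicity = 3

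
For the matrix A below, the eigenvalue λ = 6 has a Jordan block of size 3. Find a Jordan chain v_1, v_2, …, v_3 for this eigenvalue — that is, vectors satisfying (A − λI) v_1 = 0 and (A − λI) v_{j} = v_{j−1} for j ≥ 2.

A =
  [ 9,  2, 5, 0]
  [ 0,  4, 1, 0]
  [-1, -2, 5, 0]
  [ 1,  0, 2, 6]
A Jordan chain for λ = 6 of length 3:
v_1 = (4, -1, -2, 1)ᵀ
v_2 = (3, 0, -1, 1)ᵀ
v_3 = (1, 0, 0, 0)ᵀ

Let N = A − (6)·I. We want v_3 with N^3 v_3 = 0 but N^2 v_3 ≠ 0; then v_{j-1} := N · v_j for j = 3, …, 2.

Pick v_3 = (1, 0, 0, 0)ᵀ.
Then v_2 = N · v_3 = (3, 0, -1, 1)ᵀ.
Then v_1 = N · v_2 = (4, -1, -2, 1)ᵀ.

Sanity check: (A − (6)·I) v_1 = (0, 0, 0, 0)ᵀ = 0. ✓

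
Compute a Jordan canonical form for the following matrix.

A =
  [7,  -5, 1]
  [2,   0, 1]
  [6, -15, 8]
J_2(5) ⊕ J_1(5)

The characteristic polynomial is
  det(x·I − A) = x^3 - 15*x^2 + 75*x - 125 = (x - 5)^3

Eigenvalues and multiplicities (the geometric multiplicity of λ is n − rank(A − λI), which equals the number of Jordan blocks for λ):
  λ = 5: algebraic multiplicity = 3, geometric multiplicity = 2

Determining the block sizes for each eigenvalue:
  λ = 5: 2 blocks summing to 3 forces exactly one block of size 2 and the rest size 1 → block sizes [2, 1]

Assembling the blocks gives a Jordan form
J =
  [5, 1, 0]
  [0, 5, 0]
  [0, 0, 5]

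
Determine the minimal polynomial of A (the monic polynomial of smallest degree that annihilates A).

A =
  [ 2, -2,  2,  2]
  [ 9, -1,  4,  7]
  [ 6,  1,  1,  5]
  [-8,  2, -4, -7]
x^4 + 5*x^3 + 9*x^2 + 7*x + 2

The characteristic polynomial is χ_A(x) = (x + 1)^3*(x + 2), so the eigenvalues are known. The minimal polynomial is
  m_A(x) = Π_λ (x − λ)^{k_λ}
where k_λ is the size of the *largest* Jordan block for λ (equivalently, the smallest k with (A − λI)^k v = 0 for every generalised eigenvector v of λ).

  λ = -2: largest Jordan block has size 1, contributing (x + 2)
  λ = -1: largest Jordan block has size 3, contributing (x + 1)^3

So m_A(x) = (x + 1)^3*(x + 2) = x^4 + 5*x^3 + 9*x^2 + 7*x + 2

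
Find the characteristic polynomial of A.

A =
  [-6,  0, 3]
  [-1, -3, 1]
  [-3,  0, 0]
x^3 + 9*x^2 + 27*x + 27

Expanding det(x·I − A) (e.g. by cofactor expansion or by noting that A is similar to its Jordan form J, which has the same characteristic polynomial as A) gives
  χ_A(x) = x^3 + 9*x^2 + 27*x + 27
which factors as (x + 3)^3. The eigenvalues (with algebraic multiplicities) are λ = -3 with multiplicity 3.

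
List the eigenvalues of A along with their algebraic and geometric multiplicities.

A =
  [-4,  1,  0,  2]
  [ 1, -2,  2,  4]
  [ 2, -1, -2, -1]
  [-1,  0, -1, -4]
λ = -3: alg = 4, geom = 2

Step 1 — factor the characteristic polynomial to read off the algebraic multiplicities:
  χ_A(x) = (x + 3)^4

Step 2 — compute geometric multiplicities via the rank-nullity identity g(λ) = n − rank(A − λI):
  rank(A − (-3)·I) = 2, so dim ker(A − (-3)·I) = n − 2 = 2

Summary:
  λ = -3: algebraic multiplicity = 4, geometric multiplicity = 2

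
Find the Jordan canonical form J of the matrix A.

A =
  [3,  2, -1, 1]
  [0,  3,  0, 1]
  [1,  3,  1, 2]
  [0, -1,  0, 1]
J_2(2) ⊕ J_2(2)

The characteristic polynomial is
  det(x·I − A) = x^4 - 8*x^3 + 24*x^2 - 32*x + 16 = (x - 2)^4

Eigenvalues and multiplicities (the geometric multiplicity of λ is n − rank(A − λI), which equals the number of Jordan blocks for λ):
  λ = 2: algebraic multiplicity = 4, geometric multiplicity = 2

Determining the block sizes for each eigenvalue:
  λ = 2: with am = 4 and gm = 2, the partition is not yet determined (e.g. several partitions of 4 into 2 parts exist). Let N = A − (2)·I. Computing rank(N^1) = 2, rank(N^2) = 0; the number of blocks of size ≥ j is rank(N^{j−1}) − rank(N^j), giving [2, 2]. So we have 2 block(s) of size 2 → block sizes [2, 2]

Assembling the blocks gives a Jordan form
J =
  [2, 1, 0, 0]
  [0, 2, 0, 0]
  [0, 0, 2, 1]
  [0, 0, 0, 2]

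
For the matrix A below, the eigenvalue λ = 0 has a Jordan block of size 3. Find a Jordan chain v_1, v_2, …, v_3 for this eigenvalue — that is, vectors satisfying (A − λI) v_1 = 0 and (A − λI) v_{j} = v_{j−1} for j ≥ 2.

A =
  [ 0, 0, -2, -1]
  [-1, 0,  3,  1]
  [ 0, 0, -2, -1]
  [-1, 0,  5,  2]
A Jordan chain for λ = 0 of length 3:
v_1 = (1, -1, 1, -2)ᵀ
v_2 = (0, -1, 0, -1)ᵀ
v_3 = (1, 0, 0, 0)ᵀ

Let N = A − (0)·I. We want v_3 with N^3 v_3 = 0 but N^2 v_3 ≠ 0; then v_{j-1} := N · v_j for j = 3, …, 2.

Pick v_3 = (1, 0, 0, 0)ᵀ.
Then v_2 = N · v_3 = (0, -1, 0, -1)ᵀ.
Then v_1 = N · v_2 = (1, -1, 1, -2)ᵀ.

Sanity check: (A − (0)·I) v_1 = (0, 0, 0, 0)ᵀ = 0. ✓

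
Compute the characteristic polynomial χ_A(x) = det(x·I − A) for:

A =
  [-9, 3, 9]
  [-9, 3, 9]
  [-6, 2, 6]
x^3

Expanding det(x·I − A) (e.g. by cofactor expansion or by noting that A is similar to its Jordan form J, which has the same characteristic polynomial as A) gives
  χ_A(x) = x^3
which factors as x^3. The eigenvalues (with algebraic multiplicities) are λ = 0 with multiplicity 3.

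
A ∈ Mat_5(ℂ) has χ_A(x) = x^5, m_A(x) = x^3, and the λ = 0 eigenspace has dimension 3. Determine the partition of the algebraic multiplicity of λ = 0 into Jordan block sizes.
Block sizes for λ = 0: [3, 1, 1]

Step 1 — from the characteristic polynomial, algebraic multiplicity of λ = 0 is 5. From dim ker(A − (0)·I) = 3, there are exactly 3 Jordan blocks for λ = 0.
Step 2 — from the minimal polynomial, the factor (x − 0)^3 tells us the largest block for λ = 0 has size 3.
Step 3 — with total size 5, 3 blocks, and largest block 3, the block sizes (in nonincreasing order) are [3, 1, 1].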